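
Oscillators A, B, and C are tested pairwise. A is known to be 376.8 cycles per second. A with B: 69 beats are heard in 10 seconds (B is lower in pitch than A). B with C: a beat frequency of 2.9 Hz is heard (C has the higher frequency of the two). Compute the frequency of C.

372.8 Hz

A–B: Beat frequency = 69/10 = 6.9 Hz.
B is below A, so f_B = 376.8 − 6.9 = 369.9 Hz.
C is above B, so f_C = 369.9 + 2.9 = 372.8 Hz.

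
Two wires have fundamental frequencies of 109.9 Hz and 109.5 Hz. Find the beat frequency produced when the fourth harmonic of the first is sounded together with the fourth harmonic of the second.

Fourth harmonic of the first: 4·109.9 = 439.6 Hz.
Fourth harmonic of the second: 4·109.5 = 438.0 Hz.
f_beat = |439.6 − 438.0| = 1.6 Hz.

1.6 Hz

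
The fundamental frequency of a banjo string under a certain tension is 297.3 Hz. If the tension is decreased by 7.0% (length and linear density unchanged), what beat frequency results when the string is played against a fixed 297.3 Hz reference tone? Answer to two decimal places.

For a string, f ∝ √T, so the new frequency is 297.3·√0.930 = 286.7057 Hz.
f_beat = |286.7057 − 297.3| = 10.59 Hz.

10.59 Hz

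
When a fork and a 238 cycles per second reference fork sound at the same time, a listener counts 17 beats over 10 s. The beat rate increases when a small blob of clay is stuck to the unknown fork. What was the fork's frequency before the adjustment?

236.3 Hz

Beat frequency = 17/10 = 1.7 Hz.
|f − 238| = 1.7, so the fork was at either 236.3 Hz or 239.7 Hz.
Adding mass to a fork lowers its frequency; the adjustment lowers the fork's frequency.
The beat rate rose, so the adjustment moved the fork further from 238 Hz — it was already below the reference.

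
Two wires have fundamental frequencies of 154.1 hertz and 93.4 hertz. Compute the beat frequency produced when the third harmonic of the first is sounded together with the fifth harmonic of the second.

4.7 Hz

Third harmonic of the first: 3·154.1 = 462.3 Hz.
Fifth harmonic of the second: 5·93.4 = 467.0 Hz.
f_beat = |462.3 − 467.0| = 4.7 Hz.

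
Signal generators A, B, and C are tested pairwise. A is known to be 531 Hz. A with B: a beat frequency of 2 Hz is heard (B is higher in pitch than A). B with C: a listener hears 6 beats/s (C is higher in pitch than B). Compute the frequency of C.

539 Hz

B is above A, so f_B = 531 + 2 = 533 Hz.
C is above B, so f_C = 533 + 6 = 539 Hz.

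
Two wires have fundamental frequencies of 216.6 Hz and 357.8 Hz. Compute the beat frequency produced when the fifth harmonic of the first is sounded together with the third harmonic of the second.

9.6 Hz

Fifth harmonic of the first: 5·216.6 = 1083.0 Hz.
Third harmonic of the second: 3·357.8 = 1073.4 Hz.
f_beat = |1083.0 − 1073.4| = 9.6 Hz.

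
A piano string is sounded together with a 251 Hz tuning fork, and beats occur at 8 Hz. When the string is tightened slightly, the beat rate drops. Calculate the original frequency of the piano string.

|f − 251| = 8, so the piano string was at either 243 Hz or 259 Hz.
Increasing tension raises a string's frequency; the adjustment raises the piano string's frequency.
The beat rate fell, so the adjustment moved the piano string toward 251 Hz — it must have started below the reference.

243 Hz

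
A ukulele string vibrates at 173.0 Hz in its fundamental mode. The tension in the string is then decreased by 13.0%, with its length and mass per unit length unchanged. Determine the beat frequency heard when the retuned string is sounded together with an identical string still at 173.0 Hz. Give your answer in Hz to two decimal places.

For a string, f ∝ √T, so the new frequency is 173.0·√0.870 = 161.3637 Hz.
f_beat = |161.3637 − 173.0| = 11.64 Hz.

11.64 Hz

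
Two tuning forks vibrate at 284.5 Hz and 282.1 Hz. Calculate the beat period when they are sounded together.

f_beat = |284.5 − 282.1| = 2.4 Hz.
Beat period T = 1 / f_beat = 1 / 2.4 s.

0.417 s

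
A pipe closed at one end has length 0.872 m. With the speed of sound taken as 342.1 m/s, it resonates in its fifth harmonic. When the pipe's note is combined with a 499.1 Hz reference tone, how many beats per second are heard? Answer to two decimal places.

8.70 Hz

Closed pipe (odd harmonics): f_n = n·v/(4L) = 5·342.1/(4·0.872) = 490.3956 Hz.
f_beat = |490.3956 − 499.1| = 8.70 Hz.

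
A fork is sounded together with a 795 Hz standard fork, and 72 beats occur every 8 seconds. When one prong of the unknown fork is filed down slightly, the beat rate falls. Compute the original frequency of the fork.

Beat frequency = 72/8 = 9 Hz.
|f − 795| = 9, so the fork was at either 786 Hz or 804 Hz.
Filing a prong removes mass and raises the fork's frequency; the adjustment raises the fork's frequency.
The beat rate fell, so the adjustment moved the fork toward 795 Hz — it must have started below the reference.

786 Hz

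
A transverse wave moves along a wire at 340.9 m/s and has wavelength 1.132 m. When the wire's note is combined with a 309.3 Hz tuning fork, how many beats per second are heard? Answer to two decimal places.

8.15 Hz

Source frequency f = v/λ = 340.9/1.132 = 301.1484 Hz.
f_beat = |301.1484 − 309.3| = 8.15 Hz.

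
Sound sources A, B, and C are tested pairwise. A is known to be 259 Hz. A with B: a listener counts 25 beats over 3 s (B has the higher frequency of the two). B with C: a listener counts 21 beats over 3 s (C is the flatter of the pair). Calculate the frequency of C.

260.3333 Hz

A–B: Beat frequency = 25/3 = 8.3333 Hz.
B is above A, so f_B = 259 + 8.3333 = 267.3333 Hz.
B–C: Beat frequency = 21/3 = 7 Hz.
C is below B, so f_C = 267.3333 − 7 = 260.3333 Hz.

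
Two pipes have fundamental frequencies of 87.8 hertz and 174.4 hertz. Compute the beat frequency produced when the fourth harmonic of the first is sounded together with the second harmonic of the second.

2.4 Hz

Fourth harmonic of the first: 4·87.8 = 351.2 Hz.
Second harmonic of the second: 2·174.4 = 348.8 Hz.
f_beat = |351.2 − 348.8| = 2.4 Hz.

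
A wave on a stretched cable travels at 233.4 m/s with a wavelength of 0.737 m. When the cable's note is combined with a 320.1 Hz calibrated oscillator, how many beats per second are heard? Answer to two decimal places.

Source frequency f = v/λ = 233.4/0.737 = 316.6893 Hz.
f_beat = |316.6893 − 320.1| = 3.41 Hz.

3.41 Hz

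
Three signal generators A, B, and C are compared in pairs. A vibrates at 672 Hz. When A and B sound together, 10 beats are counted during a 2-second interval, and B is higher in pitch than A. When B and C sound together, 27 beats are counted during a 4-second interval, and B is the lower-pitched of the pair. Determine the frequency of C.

A–B: Beat frequency = 10/2 = 5 Hz.
B is above A, so f_B = 672 + 5 = 677 Hz.
B–C: Beat frequency = 27/4 = 6.75 Hz.
C is above B, so f_C = 677 + 6.75 = 683.75 Hz.

683.75 Hz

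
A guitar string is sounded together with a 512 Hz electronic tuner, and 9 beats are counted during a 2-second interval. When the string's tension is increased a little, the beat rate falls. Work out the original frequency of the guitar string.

507.5 Hz

Beat frequency = 9/2 = 4.5 Hz.
|f − 512| = 4.5, so the guitar string was at either 507.5 Hz or 516.5 Hz.
Higher tension means higher frequency; the adjustment raises the guitar string's frequency.
The beat rate fell, so the adjustment moved the guitar string toward 512 Hz — it must have started below the reference.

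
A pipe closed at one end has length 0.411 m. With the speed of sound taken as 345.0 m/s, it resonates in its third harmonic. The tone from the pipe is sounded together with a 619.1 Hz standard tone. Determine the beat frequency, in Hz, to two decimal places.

Closed pipe (odd harmonics): f_n = n·v/(4L) = 3·345.0/(4·0.411) = 629.5620 Hz.
f_beat = |629.5620 − 619.1| = 10.46 Hz.

10.46 Hz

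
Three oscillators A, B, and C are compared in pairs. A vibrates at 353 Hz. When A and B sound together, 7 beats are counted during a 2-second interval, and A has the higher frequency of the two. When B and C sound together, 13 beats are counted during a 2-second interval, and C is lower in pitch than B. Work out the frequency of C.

343 Hz

A–B: Beat frequency = 7/2 = 3.5 Hz.
B is below A, so f_B = 353 − 3.5 = 349.5 Hz.
B–C: Beat frequency = 13/2 = 6.5 Hz.
C is below B, so f_C = 349.5 − 6.5 = 343 Hz.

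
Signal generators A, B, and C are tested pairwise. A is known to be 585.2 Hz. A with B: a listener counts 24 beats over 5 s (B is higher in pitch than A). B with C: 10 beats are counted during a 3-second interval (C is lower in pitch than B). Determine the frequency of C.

A–B: Beat frequency = 24/5 = 4.8 Hz.
B is above A, so f_B = 585.2 + 4.8 = 590 Hz.
B–C: Beat frequency = 10/3 = 3.3333 Hz.
C is below B, so f_C = 590 − 3.3333 = 586.6667 Hz.

586.6667 Hz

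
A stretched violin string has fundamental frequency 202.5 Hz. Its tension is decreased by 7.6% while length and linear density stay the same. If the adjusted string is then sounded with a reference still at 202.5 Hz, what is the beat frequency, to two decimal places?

7.85 Hz

For a string, f ∝ √T, so the new frequency is 202.5·√0.924 = 194.6530 Hz.
f_beat = |194.6530 − 202.5| = 7.85 Hz.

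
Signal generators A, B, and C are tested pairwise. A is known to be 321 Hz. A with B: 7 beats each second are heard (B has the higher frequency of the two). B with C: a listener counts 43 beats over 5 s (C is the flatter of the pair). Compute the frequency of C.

B is above A, so f_B = 321 + 7 = 328 Hz.
B–C: Beat frequency = 43/5 = 8.6 Hz.
C is below B, so f_C = 328 − 8.6 = 319.4 Hz.

319.4 Hz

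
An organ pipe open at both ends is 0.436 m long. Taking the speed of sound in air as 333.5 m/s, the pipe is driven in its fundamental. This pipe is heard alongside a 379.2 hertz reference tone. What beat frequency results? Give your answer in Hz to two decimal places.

Open pipe: f_n = n·v/(2L) = 1·333.5/(2·0.436) = 382.4541 Hz.
f_beat = |382.4541 − 379.2| = 3.25 Hz.

3.25 Hz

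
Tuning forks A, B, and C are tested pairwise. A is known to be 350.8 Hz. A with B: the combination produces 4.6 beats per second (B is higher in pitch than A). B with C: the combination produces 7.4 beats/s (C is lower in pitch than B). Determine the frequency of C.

348 Hz

B is above A, so f_B = 350.8 + 4.6 = 355.4 Hz.
C is below B, so f_C = 355.4 − 7.4 = 348 Hz.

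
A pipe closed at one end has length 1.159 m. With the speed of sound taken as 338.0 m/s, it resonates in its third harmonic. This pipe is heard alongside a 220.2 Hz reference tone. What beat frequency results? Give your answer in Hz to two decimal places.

1.48 Hz

Closed pipe (odd harmonics): f_n = n·v/(4L) = 3·338.0/(4·1.159) = 218.7230 Hz.
f_beat = |218.7230 − 220.2| = 1.48 Hz.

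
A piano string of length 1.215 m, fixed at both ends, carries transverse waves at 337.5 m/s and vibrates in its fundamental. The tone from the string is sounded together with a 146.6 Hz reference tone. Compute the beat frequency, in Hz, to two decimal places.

For a string fixed at both ends, f_n = n·v/(2L) = 1·337.5/(2·1.215) = 138.8889 Hz.
f_beat = |138.8889 − 146.6| = 7.71 Hz.

7.71 Hz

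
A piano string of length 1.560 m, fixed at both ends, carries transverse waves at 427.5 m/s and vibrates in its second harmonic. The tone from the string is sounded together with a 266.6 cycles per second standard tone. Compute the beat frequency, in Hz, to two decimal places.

7.44 Hz

For a string fixed at both ends, f_n = n·v/(2L) = 2·427.5/(2·1.560) = 274.0385 Hz.
f_beat = |274.0385 − 266.6| = 7.44 Hz.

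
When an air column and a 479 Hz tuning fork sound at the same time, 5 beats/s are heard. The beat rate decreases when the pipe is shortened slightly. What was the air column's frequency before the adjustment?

474 Hz

|f − 479| = 5, so the air column was at either 474 Hz or 484 Hz.
A shorter pipe has a higher fundamental; the adjustment raises the air column's frequency.
The beat rate fell, so the adjustment moved the air column toward 479 Hz — it must have started below the reference.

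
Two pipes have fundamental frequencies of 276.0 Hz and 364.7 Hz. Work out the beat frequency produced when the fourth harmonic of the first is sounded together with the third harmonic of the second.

9.9 Hz

Fourth harmonic of the first: 4·276.0 = 1104.0 Hz.
Third harmonic of the second: 3·364.7 = 1094.1 Hz.
f_beat = |1104.0 − 1094.1| = 9.9 Hz.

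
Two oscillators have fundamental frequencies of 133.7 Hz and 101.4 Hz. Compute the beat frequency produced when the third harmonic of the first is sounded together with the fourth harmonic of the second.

Third harmonic of the first: 3·133.7 = 401.1 Hz.
Fourth harmonic of the second: 4·101.4 = 405.6 Hz.
f_beat = |401.1 − 405.6| = 4.5 Hz.

4.5 Hz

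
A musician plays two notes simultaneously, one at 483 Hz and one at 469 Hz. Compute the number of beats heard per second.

f_beat = |f₁ − f₂|.
|483 − 469| = 14 Hz.

14 Hz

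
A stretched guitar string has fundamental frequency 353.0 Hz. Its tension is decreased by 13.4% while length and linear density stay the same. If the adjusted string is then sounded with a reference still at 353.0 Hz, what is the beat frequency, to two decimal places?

For a string, f ∝ √T, so the new frequency is 353.0·√0.866 = 328.4987 Hz.
f_beat = |328.4987 − 353.0| = 24.50 Hz.

24.50 Hz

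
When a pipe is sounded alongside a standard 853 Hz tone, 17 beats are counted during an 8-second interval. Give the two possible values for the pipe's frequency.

850.875 Hz or 855.125 Hz

Beat frequency = 17/8 = 2.125 Hz.
|f − 853| = 2.125, so f = 853 ± 2.125.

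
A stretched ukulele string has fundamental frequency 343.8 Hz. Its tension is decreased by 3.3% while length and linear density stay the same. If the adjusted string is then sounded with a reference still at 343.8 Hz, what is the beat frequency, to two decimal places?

5.72 Hz

For a string, f ∝ √T, so the new frequency is 343.8·√0.967 = 338.0797 Hz.
f_beat = |338.0797 − 343.8| = 5.72 Hz.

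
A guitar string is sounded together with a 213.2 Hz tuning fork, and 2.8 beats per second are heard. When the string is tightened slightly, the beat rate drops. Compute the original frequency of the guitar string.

210.4 Hz

|f − 213.2| = 2.8, so the guitar string was at either 210.4 Hz or 216 Hz.
Increasing tension raises a string's frequency; the adjustment raises the guitar string's frequency.
The beat rate fell, so the adjustment moved the guitar string toward 213.2 Hz — it must have started below the reference.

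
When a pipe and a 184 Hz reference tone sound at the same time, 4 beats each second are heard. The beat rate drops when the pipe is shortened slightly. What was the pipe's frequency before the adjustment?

180 Hz

|f − 184| = 4, so the pipe was at either 180 Hz or 188 Hz.
A shorter pipe has a higher fundamental; the adjustment raises the pipe's frequency.
The beat rate fell, so the adjustment moved the pipe toward 184 Hz — it must have started below the reference.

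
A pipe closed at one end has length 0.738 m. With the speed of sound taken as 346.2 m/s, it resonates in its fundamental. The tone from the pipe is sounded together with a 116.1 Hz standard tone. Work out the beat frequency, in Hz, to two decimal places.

1.18 Hz

Closed pipe (odd harmonics): f_n = n·v/(4L) = 1·346.2/(4·0.738) = 117.2764 Hz.
f_beat = |117.2764 − 116.1| = 1.18 Hz.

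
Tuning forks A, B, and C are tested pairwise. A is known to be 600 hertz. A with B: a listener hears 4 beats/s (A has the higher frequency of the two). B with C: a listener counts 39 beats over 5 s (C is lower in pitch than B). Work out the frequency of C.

588.2 Hz

B is below A, so f_B = 600 − 4 = 596 Hz.
B–C: Beat frequency = 39/5 = 7.8 Hz.
C is below B, so f_C = 596 − 7.8 = 588.2 Hz.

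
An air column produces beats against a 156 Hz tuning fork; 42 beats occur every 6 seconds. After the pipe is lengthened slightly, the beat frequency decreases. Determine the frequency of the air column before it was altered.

Beat frequency = 42/6 = 7 Hz.
|f − 156| = 7, so the air column was at either 149 Hz or 163 Hz.
A longer pipe has a lower fundamental; the adjustment lowers the air column's frequency.
The beat rate fell, so the adjustment moved the air column toward 156 Hz — it must have started above the reference.

163 Hz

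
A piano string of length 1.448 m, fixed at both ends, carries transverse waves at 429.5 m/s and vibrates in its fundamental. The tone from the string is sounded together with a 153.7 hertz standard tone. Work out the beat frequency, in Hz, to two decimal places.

For a string fixed at both ends, f_n = n·v/(2L) = 1·429.5/(2·1.448) = 148.3080 Hz.
f_beat = |148.3080 − 153.7| = 5.39 Hz.

5.39 Hz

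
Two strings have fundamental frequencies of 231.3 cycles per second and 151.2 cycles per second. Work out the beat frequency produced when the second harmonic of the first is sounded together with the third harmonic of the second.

Second harmonic of the first: 2·231.3 = 462.6 Hz.
Third harmonic of the second: 3·151.2 = 453.6 Hz.
f_beat = |462.6 − 453.6| = 9.0 Hz.

9.0 Hz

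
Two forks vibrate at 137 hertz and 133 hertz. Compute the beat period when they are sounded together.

f_beat = |137 − 133| = 4 Hz.
Beat period T = 1 / f_beat = 1 / 4 s.

0.250 s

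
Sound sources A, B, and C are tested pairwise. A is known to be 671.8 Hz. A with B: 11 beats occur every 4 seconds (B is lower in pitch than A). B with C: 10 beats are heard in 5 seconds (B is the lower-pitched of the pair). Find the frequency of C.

671.05 Hz

A–B: Beat frequency = 11/4 = 2.75 Hz.
B is below A, so f_B = 671.8 − 2.75 = 669.05 Hz.
B–C: Beat frequency = 10/5 = 2 Hz.
C is above B, so f_C = 669.05 + 2 = 671.05 Hz.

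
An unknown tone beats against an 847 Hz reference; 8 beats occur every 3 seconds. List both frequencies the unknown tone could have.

Beat frequency = 8/3 = 2.6667 Hz.
|f − 847| = 2.6667, so f = 847 ± 2.6667.

844.3333 Hz or 849.6667 Hz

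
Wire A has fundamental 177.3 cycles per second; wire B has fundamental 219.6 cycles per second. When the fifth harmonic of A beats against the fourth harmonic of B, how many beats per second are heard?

Fifth harmonic of the first: 5·177.3 = 886.5 Hz.
Fourth harmonic of the second: 4·219.6 = 878.4 Hz.
f_beat = |886.5 − 878.4| = 8.1 Hz.

8.1 Hz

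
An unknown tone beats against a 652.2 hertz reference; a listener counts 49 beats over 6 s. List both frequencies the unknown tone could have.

Beat frequency = 49/6 = 8.1667 Hz.
|f − 652.2| = 8.1667, so f = 652.2 ± 8.1667.

644.0333 Hz or 660.3667 Hz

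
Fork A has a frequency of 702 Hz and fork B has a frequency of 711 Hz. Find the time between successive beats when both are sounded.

f_beat = |702 − 711| = 9 Hz.
Beat period T = 1 / f_beat = 1 / 9 s.

0.111 s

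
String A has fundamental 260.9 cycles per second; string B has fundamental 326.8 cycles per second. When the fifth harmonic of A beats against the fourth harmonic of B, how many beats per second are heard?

Fifth harmonic of the first: 5·260.9 = 1304.5 Hz.
Fourth harmonic of the second: 4·326.8 = 1307.2 Hz.
f_beat = |1304.5 − 1307.2| = 2.7 Hz.

2.7 Hz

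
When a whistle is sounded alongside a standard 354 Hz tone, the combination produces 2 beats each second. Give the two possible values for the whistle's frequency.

352 Hz or 356 Hz

|f − 354| = 2, so f = 354 ± 2.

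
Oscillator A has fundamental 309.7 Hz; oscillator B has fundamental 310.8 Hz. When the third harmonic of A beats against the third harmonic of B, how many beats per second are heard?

Third harmonic of the first: 3·309.7 = 929.1 Hz.
Third harmonic of the second: 3·310.8 = 932.4 Hz.
f_beat = |929.1 − 932.4| = 3.3 Hz.

3.3 Hz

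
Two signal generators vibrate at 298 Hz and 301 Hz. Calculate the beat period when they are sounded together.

f_beat = |298 − 301| = 3 Hz.
Beat period T = 1 / f_beat = 1 / 3 s.

0.333 s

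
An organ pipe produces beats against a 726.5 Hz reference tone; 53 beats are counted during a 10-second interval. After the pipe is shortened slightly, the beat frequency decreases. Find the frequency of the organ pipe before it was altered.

Beat frequency = 53/10 = 5.3 Hz.
|f − 726.5| = 5.3, so the organ pipe was at either 721.2 Hz or 731.8 Hz.
A shorter pipe has a higher fundamental; the adjustment raises the organ pipe's frequency.
The beat rate fell, so the adjustment moved the organ pipe toward 726.5 Hz — it must have started below the reference.

721.2 Hz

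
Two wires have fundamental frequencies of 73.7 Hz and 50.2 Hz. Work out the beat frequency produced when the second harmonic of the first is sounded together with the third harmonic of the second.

Second harmonic of the first: 2·73.7 = 147.4 Hz.
Third harmonic of the second: 3·50.2 = 150.6 Hz.
f_beat = |147.4 − 150.6| = 3.2 Hz.

3.2 Hz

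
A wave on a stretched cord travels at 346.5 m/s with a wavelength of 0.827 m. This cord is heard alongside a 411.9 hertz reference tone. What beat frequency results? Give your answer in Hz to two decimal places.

Source frequency f = v/λ = 346.5/0.827 = 418.9843 Hz.
f_beat = |418.9843 − 411.9| = 7.08 Hz.

7.08 Hz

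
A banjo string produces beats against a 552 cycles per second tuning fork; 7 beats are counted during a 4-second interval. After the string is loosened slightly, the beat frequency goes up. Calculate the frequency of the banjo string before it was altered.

550.25 Hz

Beat frequency = 7/4 = 1.75 Hz.
|f − 552| = 1.75, so the banjo string was at either 550.25 Hz or 553.75 Hz.
Reducing tension lowers a string's frequency; the adjustment lowers the banjo string's frequency.
The beat rate rose, so the adjustment moved the banjo string further from 552 Hz — it was already below the reference.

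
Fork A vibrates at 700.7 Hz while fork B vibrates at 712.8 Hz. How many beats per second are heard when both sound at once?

The beat frequency equals the magnitude of the frequency difference.
|700.7 − 712.8| = 12.1 Hz.

12.1 Hz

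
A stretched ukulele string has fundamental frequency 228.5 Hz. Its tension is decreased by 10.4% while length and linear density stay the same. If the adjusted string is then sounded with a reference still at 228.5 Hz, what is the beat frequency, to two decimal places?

12.21 Hz

For a string, f ∝ √T, so the new frequency is 228.5·√0.896 = 216.2919 Hz.
f_beat = |216.2919 − 228.5| = 12.21 Hz.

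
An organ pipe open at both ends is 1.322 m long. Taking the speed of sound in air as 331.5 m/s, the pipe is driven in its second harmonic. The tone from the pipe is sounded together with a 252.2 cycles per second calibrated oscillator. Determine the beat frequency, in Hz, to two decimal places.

1.44 Hz

Open pipe: f_n = n·v/(2L) = 2·331.5/(2·1.322) = 250.7564 Hz.
f_beat = |250.7564 − 252.2| = 1.44 Hz.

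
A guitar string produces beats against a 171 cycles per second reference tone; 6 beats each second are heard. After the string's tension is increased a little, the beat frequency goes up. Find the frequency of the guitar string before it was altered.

|f − 171| = 6, so the guitar string was at either 165 Hz or 177 Hz.
Higher tension means higher frequency; the adjustment raises the guitar string's frequency.
The beat rate rose, so the adjustment moved the guitar string further from 171 Hz — it was already above the reference.

177 Hz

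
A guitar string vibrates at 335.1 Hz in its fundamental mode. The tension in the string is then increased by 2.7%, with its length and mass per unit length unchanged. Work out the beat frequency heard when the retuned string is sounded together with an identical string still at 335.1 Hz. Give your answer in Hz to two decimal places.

4.49 Hz

For a string, f ∝ √T, so the new frequency is 335.1·√1.027 = 339.5937 Hz.
f_beat = |339.5937 − 335.1| = 4.49 Hz.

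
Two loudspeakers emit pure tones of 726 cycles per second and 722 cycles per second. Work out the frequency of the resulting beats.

f_beat = |f₁ − f₂|.
|726 − 722| = 4 Hz.

4 Hz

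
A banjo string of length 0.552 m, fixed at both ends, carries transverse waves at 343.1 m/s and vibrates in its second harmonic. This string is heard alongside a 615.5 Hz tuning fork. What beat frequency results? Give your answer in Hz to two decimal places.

6.06 Hz

For a string fixed at both ends, f_n = n·v/(2L) = 2·343.1/(2·0.552) = 621.5580 Hz.
f_beat = |621.5580 − 615.5| = 6.06 Hz.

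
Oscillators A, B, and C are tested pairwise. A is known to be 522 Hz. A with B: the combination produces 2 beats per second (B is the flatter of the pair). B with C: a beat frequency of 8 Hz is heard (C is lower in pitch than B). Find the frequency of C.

B is below A, so f_B = 522 − 2 = 520 Hz.
C is below B, so f_C = 520 − 8 = 512 Hz.

512 Hz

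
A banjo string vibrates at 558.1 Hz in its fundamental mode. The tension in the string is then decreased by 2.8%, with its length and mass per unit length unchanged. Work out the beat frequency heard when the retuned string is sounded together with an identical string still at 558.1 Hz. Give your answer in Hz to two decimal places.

For a string, f ∝ √T, so the new frequency is 558.1·√0.972 = 550.2311 Hz.
f_beat = |550.2311 − 558.1| = 7.87 Hz.

7.87 Hz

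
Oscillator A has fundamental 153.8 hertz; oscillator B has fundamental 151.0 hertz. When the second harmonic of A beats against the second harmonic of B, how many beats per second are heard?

5.6 Hz

Second harmonic of the first: 2·153.8 = 307.6 Hz.
Second harmonic of the second: 2·151.0 = 302.0 Hz.
f_beat = |307.6 − 302.0| = 5.6 Hz.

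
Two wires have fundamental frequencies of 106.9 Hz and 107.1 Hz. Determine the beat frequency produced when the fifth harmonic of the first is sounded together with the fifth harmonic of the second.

1.0 Hz

Fifth harmonic of the first: 5·106.9 = 534.5 Hz.
Fifth harmonic of the second: 5·107.1 = 535.5 Hz.
f_beat = |534.5 − 535.5| = 1.0 Hz.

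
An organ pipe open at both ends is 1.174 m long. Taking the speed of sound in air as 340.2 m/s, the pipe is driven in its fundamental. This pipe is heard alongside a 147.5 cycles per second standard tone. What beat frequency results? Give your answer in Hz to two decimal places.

2.61 Hz

Open pipe: f_n = n·v/(2L) = 1·340.2/(2·1.174) = 144.8893 Hz.
f_beat = |144.8893 − 147.5| = 2.61 Hz.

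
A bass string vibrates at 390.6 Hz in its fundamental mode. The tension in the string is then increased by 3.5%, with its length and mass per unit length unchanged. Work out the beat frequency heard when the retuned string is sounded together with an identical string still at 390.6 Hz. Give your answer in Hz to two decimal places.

6.78 Hz

For a string, f ∝ √T, so the new frequency is 390.6·√1.035 = 397.3767 Hz.
f_beat = |397.3767 − 390.6| = 6.78 Hz.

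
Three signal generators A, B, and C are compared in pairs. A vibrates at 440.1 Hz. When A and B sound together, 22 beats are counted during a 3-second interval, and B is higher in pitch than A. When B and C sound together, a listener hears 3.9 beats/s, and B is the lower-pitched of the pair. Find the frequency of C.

451.3333 Hz

A–B: Beat frequency = 22/3 = 7.3333 Hz.
B is above A, so f_B = 440.1 + 7.3333 = 447.4333 Hz.
C is above B, so f_C = 447.4333 + 3.9 = 451.3333 Hz.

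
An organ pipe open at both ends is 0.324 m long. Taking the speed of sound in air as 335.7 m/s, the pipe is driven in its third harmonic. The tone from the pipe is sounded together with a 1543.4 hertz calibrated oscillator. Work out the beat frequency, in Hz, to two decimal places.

Open pipe: f_n = n·v/(2L) = 3·335.7/(2·0.324) = 1554.1667 Hz.
f_beat = |1554.1667 − 1543.4| = 10.77 Hz.

10.77 Hz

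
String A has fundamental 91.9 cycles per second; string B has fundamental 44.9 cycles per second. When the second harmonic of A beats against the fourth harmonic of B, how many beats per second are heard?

Second harmonic of the first: 2·91.9 = 183.8 Hz.
Fourth harmonic of the second: 4·44.9 = 179.6 Hz.
f_beat = |183.8 − 179.6| = 4.2 Hz.

4.2 Hz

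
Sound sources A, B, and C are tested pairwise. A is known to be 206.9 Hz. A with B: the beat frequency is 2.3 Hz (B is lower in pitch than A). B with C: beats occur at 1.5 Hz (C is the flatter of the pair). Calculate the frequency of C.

B is below A, so f_B = 206.9 − 2.3 = 204.6 Hz.
C is below B, so f_C = 204.6 − 1.5 = 203.1 Hz.

203.1 Hz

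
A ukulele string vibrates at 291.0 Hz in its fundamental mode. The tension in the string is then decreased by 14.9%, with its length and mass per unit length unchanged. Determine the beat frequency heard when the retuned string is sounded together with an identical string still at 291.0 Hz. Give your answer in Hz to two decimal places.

22.55 Hz

For a string, f ∝ √T, so the new frequency is 291.0·√0.851 = 268.4465 Hz.
f_beat = |268.4465 − 291.0| = 22.55 Hz.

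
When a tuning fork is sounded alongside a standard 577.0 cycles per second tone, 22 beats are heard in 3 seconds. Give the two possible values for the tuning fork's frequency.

569.6667 Hz or 584.3333 Hz

Beat frequency = 22/3 = 7.3333 Hz.
|f − 577.0| = 7.3333, so f = 577.0 ± 7.3333.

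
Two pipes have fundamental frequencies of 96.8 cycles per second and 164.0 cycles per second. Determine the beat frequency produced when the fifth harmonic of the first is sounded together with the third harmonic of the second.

8.0 Hz

Fifth harmonic of the first: 5·96.8 = 484.0 Hz.
Third harmonic of the second: 3·164.0 = 492.0 Hz.
f_beat = |484.0 − 492.0| = 8.0 Hz.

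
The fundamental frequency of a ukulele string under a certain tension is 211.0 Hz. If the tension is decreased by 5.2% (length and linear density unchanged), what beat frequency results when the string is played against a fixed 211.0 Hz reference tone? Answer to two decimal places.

5.56 Hz

For a string, f ∝ √T, so the new frequency is 211.0·√0.948 = 205.4408 Hz.
f_beat = |205.4408 − 211.0| = 5.56 Hz.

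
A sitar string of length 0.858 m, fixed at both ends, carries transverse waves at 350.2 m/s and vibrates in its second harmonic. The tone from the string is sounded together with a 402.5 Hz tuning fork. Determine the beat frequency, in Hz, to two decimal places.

5.66 Hz

For a string fixed at both ends, f_n = n·v/(2L) = 2·350.2/(2·0.858) = 408.1585 Hz.
f_beat = |408.1585 − 402.5| = 5.66 Hz.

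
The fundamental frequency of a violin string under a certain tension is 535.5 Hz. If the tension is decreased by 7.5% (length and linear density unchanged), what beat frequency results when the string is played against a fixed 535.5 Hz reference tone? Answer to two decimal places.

20.47 Hz

For a string, f ∝ √T, so the new frequency is 535.5·√0.925 = 515.0274 Hz.
f_beat = |515.0274 − 535.5| = 20.47 Hz.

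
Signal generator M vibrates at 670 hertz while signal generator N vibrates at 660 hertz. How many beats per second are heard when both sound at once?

10 Hz

Beats arise from superposition of two nearby frequencies; the beat rate is |f₁ − f₂|.
|670 − 660| = 10 Hz.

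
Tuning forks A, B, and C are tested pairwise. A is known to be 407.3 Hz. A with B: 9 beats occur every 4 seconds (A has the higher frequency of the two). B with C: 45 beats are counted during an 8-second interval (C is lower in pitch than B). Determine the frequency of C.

399.425 Hz

A–B: Beat frequency = 9/4 = 2.25 Hz.
B is below A, so f_B = 407.3 − 2.25 = 405.05 Hz.
B–C: Beat frequency = 45/8 = 5.625 Hz.
C is below B, so f_C = 405.05 − 5.625 = 399.425 Hz.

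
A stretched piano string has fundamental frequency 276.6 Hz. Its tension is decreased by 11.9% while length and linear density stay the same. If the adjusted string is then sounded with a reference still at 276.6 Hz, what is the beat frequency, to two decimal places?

16.98 Hz

For a string, f ∝ √T, so the new frequency is 276.6·√0.881 = 259.6212 Hz.
f_beat = |259.6212 − 276.6| = 16.98 Hz.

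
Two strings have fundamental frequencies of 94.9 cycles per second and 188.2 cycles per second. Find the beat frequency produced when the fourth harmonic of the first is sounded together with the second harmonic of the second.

3.2 Hz

Fourth harmonic of the first: 4·94.9 = 379.6 Hz.
Second harmonic of the second: 2·188.2 = 376.4 Hz.
f_beat = |379.6 − 376.4| = 3.2 Hz.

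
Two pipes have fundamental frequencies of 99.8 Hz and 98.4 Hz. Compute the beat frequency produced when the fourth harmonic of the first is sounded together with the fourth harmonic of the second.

5.6 Hz

Fourth harmonic of the first: 4·99.8 = 399.2 Hz.
Fourth harmonic of the second: 4·98.4 = 393.6 Hz.
f_beat = |399.2 − 393.6| = 5.6 Hz.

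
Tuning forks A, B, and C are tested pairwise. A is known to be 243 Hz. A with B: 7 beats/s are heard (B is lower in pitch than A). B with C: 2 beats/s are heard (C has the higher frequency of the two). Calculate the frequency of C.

238 Hz

B is below A, so f_B = 243 − 7 = 236 Hz.
C is above B, so f_C = 236 + 2 = 238 Hz.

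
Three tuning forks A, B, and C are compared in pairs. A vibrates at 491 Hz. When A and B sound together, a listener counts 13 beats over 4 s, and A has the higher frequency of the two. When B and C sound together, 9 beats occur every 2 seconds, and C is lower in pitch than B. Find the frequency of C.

A–B: Beat frequency = 13/4 = 3.25 Hz.
B is below A, so f_B = 491 − 3.25 = 487.75 Hz.
B–C: Beat frequency = 9/2 = 4.5 Hz.
C is below B, so f_C = 487.75 − 4.5 = 483.25 Hz.

483.25 Hz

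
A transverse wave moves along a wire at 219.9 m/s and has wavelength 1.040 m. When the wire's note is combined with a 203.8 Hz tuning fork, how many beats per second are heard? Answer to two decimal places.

Source frequency f = v/λ = 219.9/1.040 = 211.4423 Hz.
f_beat = |211.4423 − 203.8| = 7.64 Hz.

7.64 Hz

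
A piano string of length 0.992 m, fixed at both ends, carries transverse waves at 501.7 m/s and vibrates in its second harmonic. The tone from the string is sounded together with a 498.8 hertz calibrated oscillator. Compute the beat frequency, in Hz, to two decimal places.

For a string fixed at both ends, f_n = n·v/(2L) = 2·501.7/(2·0.992) = 505.7460 Hz.
f_beat = |505.7460 − 498.8| = 6.95 Hz.

6.95 Hz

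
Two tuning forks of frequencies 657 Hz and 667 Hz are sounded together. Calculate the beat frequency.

10 Hz

Beats arise from superposition of two nearby frequencies; the beat rate is |f₁ − f₂|.
|657 − 667| = 10 Hz.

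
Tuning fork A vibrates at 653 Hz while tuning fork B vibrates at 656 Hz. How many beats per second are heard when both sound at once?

The beat frequency equals the magnitude of the frequency difference.
|653 − 656| = 3 Hz.

3 Hz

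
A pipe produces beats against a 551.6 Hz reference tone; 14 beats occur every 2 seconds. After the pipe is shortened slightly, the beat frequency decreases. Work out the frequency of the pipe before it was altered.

544.6 Hz

Beat frequency = 14/2 = 7 Hz.
|f − 551.6| = 7, so the pipe was at either 544.6 Hz or 558.6 Hz.
A shorter pipe has a higher fundamental; the adjustment raises the pipe's frequency.
The beat rate fell, so the adjustment moved the pipe toward 551.6 Hz — it must have started below the reference.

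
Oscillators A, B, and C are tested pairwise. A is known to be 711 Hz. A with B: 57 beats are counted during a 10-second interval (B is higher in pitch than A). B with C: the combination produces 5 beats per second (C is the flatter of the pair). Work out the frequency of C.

711.7 Hz

A–B: Beat frequency = 57/10 = 5.7 Hz.
B is above A, so f_B = 711 + 5.7 = 716.7 Hz.
C is below B, so f_C = 716.7 − 5 = 711.7 Hz.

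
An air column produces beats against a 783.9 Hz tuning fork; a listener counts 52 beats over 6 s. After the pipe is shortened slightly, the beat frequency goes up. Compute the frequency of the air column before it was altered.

792.5667 Hz

Beat frequency = 52/6 = 8.6667 Hz.
|f − 783.9| = 8.6667, so the air column was at either 775.2333 Hz or 792.5667 Hz.
A shorter pipe has a higher fundamental; the adjustment raises the air column's frequency.
The beat rate rose, so the adjustment moved the air column further from 783.9 Hz — it was already above the reference.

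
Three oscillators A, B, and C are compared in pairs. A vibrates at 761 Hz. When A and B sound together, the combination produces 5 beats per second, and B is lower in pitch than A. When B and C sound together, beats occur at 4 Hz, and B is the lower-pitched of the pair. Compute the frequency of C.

760 Hz

B is below A, so f_B = 761 − 5 = 756 Hz.
C is above B, so f_C = 756 + 4 = 760 Hz.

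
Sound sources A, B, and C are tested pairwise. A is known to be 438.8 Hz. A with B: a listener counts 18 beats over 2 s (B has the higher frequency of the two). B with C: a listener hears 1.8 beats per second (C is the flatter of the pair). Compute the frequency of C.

A–B: Beat frequency = 18/2 = 9 Hz.
B is above A, so f_B = 438.8 + 9 = 447.8 Hz.
C is below B, so f_C = 447.8 − 1.8 = 446 Hz.

446 Hz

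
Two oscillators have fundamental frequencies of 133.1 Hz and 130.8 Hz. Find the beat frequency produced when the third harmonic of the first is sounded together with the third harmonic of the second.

6.9 Hz

Third harmonic of the first: 3·133.1 = 399.3 Hz.
Third harmonic of the second: 3·130.8 = 392.4 Hz.
f_beat = |399.3 − 392.4| = 6.9 Hz.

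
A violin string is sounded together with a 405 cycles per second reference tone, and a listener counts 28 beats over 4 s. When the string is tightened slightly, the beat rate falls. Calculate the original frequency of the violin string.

Beat frequency = 28/4 = 7 Hz.
|f − 405| = 7, so the violin string was at either 398 Hz or 412 Hz.
Increasing tension raises a string's frequency; the adjustment raises the violin string's frequency.
The beat rate fell, so the adjustment moved the violin string toward 405 Hz — it must have started below the reference.

398 Hz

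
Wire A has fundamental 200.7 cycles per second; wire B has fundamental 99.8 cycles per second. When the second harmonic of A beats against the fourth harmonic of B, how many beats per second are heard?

Second harmonic of the first: 2·200.7 = 401.4 Hz.
Fourth harmonic of the second: 4·99.8 = 399.2 Hz.
f_beat = |401.4 − 399.2| = 2.2 Hz.

2.2 Hz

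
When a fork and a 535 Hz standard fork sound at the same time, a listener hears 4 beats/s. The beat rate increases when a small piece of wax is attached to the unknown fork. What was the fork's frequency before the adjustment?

531 Hz

|f − 535| = 4, so the fork was at either 531 Hz or 539 Hz.
Loading a fork with wax lowers its frequency; the adjustment lowers the fork's frequency.
The beat rate rose, so the adjustment moved the fork further from 535 Hz — it was already below the reference.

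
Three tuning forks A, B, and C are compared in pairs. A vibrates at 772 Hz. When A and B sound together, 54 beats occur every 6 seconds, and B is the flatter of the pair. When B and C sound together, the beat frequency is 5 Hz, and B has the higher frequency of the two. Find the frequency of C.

A–B: Beat frequency = 54/6 = 9 Hz.
B is below A, so f_B = 772 − 9 = 763 Hz.
C is below B, so f_C = 763 − 5 = 758 Hz.

758 Hz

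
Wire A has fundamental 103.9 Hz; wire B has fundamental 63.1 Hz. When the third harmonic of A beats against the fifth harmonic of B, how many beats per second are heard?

3.8 Hz

Third harmonic of the first: 3·103.9 = 311.7 Hz.
Fifth harmonic of the second: 5·63.1 = 315.5 Hz.
f_beat = |311.7 − 315.5| = 3.8 Hz.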